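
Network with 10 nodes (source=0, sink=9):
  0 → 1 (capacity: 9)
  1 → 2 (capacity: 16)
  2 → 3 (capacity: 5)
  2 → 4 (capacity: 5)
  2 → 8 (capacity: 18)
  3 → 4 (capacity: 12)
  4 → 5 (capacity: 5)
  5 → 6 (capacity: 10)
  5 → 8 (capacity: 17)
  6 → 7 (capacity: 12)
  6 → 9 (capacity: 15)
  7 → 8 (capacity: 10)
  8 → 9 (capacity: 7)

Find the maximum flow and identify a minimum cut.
Max flow = 9, Min cut edges: (0,1)

Maximum flow: 9
Minimum cut: (0,1)
Partition: S = [0], T = [1, 2, 3, 4, 5, 6, 7, 8, 9]

Max-flow min-cut theorem verified: both equal 9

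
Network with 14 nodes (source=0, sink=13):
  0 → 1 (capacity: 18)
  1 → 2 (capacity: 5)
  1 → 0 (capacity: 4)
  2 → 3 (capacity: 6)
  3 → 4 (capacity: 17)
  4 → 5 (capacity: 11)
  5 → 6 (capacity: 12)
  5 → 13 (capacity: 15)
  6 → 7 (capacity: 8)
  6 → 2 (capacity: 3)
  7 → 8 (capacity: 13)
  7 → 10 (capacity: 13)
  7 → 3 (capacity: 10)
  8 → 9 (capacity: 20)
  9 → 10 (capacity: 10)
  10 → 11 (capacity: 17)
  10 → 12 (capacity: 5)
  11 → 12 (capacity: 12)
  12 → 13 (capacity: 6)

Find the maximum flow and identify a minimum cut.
Max flow = 5, Min cut edges: (1,2)

Maximum flow: 5
Minimum cut: (1,2)
Partition: S = [0, 1], T = [2, 3, 4, 5, 6, 7, 8, 9, 10, 11, 12, 13]

Max-flow min-cut theorem verified: both equal 5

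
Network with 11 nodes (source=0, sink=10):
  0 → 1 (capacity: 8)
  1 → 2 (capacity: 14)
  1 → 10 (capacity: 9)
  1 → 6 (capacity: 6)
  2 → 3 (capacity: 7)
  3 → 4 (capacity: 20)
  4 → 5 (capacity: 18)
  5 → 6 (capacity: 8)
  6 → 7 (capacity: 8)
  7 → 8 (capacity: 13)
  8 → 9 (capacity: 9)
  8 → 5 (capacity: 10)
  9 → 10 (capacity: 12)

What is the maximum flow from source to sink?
Maximum flow = 8

Max flow: 8

Flow assignment:
  0 → 1: 8/8
  1 → 10: 8/9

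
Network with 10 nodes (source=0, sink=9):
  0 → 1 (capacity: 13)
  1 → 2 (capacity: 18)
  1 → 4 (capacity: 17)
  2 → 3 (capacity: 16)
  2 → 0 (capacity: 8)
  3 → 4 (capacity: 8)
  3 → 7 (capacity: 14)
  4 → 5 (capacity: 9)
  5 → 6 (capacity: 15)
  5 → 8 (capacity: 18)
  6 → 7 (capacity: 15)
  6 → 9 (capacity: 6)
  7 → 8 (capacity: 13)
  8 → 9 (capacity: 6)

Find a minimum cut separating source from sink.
Min cut value = 12, edges: (6,9), (8,9)

Min cut value: 12
Partition: S = [0, 1, 2, 3, 4, 5, 6, 7, 8], T = [9]
Cut edges: (6,9), (8,9)

By max-flow min-cut theorem, max flow = min cut = 12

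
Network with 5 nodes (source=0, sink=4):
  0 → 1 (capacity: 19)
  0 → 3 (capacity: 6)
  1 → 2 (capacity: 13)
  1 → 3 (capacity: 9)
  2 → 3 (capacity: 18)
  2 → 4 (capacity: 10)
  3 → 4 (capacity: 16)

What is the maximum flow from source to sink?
Maximum flow = 25

Max flow: 25

Flow assignment:
  0 → 1: 19/19
  0 → 3: 6/6
  1 → 2: 13/13
  1 → 3: 6/9
  2 → 3: 3/18
  2 → 4: 10/10
  3 → 4: 15/16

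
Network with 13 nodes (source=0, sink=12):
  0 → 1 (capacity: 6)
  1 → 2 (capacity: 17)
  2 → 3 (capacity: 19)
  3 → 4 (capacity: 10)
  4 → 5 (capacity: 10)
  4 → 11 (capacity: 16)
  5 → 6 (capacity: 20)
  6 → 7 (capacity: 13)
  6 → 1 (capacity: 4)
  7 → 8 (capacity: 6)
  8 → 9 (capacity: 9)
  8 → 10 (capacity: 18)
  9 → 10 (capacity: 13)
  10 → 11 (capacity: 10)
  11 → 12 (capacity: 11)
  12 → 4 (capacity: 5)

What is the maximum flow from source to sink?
Maximum flow = 6

Max flow: 6

Flow assignment:
  0 → 1: 6/6
  1 → 2: 6/17
  2 → 3: 6/19
  3 → 4: 6/10
  4 → 11: 6/16
  11 → 12: 6/11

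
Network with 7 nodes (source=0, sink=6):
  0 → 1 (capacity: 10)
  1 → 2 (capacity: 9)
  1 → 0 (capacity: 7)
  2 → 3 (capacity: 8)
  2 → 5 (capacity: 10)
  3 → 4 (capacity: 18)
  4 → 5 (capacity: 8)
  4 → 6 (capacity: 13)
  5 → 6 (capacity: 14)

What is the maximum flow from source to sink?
Maximum flow = 9

Max flow: 9

Flow assignment:
  0 → 1: 9/10
  1 → 2: 9/9
  2 → 5: 9/10
  5 → 6: 9/14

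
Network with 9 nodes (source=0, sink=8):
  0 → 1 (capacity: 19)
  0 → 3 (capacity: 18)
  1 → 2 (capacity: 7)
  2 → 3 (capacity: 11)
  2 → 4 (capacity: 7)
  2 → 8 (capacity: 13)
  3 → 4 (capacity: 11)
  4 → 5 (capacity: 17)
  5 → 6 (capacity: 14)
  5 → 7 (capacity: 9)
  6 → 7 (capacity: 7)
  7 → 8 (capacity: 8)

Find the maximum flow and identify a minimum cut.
Max flow = 15, Min cut edges: (1,2), (7,8)

Maximum flow: 15
Minimum cut: (1,2), (7,8)
Partition: S = [0, 1, 3, 4, 5, 6, 7], T = [2, 8]

Max-flow min-cut theorem verified: both equal 15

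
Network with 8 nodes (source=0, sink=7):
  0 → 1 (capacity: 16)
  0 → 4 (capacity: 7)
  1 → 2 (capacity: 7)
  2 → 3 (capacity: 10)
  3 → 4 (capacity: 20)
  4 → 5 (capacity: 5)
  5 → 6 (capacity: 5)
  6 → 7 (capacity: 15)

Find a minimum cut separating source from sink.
Min cut value = 5, edges: (5,6)

Min cut value: 5
Partition: S = [0, 1, 2, 3, 4, 5], T = [6, 7]
Cut edges: (5,6)

By max-flow min-cut theorem, max flow = min cut = 5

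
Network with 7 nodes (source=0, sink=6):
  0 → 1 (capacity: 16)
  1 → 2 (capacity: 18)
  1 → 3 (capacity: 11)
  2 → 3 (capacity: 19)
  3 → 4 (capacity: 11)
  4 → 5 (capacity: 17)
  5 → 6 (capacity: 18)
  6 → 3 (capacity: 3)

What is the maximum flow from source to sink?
Maximum flow = 11

Max flow: 11

Flow assignment:
  0 → 1: 11/16
  1 → 3: 11/11
  3 → 4: 11/11
  4 → 5: 11/17
  5 → 6: 11/18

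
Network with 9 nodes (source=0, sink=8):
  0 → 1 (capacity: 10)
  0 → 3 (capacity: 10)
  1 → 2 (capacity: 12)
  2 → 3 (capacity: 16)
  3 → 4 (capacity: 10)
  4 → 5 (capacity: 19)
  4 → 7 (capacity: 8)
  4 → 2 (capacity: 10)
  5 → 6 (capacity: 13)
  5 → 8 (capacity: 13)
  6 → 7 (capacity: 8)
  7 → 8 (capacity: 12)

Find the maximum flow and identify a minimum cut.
Max flow = 10, Min cut edges: (3,4)

Maximum flow: 10
Minimum cut: (3,4)
Partition: S = [0, 1, 2, 3], T = [4, 5, 6, 7, 8]

Max-flow min-cut theorem verified: both equal 10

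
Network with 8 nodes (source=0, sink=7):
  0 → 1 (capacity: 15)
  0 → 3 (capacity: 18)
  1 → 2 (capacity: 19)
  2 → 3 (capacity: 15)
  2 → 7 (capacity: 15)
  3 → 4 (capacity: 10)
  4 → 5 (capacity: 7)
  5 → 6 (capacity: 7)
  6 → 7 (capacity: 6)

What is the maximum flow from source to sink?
Maximum flow = 21

Max flow: 21

Flow assignment:
  0 → 1: 15/15
  0 → 3: 6/18
  1 → 2: 15/19
  2 → 7: 15/15
  3 → 4: 6/10
  4 → 5: 6/7
  5 → 6: 6/7
  6 → 7: 6/6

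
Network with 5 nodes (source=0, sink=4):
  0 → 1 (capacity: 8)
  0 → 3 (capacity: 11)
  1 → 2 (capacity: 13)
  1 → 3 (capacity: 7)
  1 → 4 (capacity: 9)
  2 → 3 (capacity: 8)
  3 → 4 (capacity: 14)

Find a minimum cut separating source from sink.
Min cut value = 19, edges: (0,1), (0,3)

Min cut value: 19
Partition: S = [0], T = [1, 2, 3, 4]
Cut edges: (0,1), (0,3)

By max-flow min-cut theorem, max flow = min cut = 19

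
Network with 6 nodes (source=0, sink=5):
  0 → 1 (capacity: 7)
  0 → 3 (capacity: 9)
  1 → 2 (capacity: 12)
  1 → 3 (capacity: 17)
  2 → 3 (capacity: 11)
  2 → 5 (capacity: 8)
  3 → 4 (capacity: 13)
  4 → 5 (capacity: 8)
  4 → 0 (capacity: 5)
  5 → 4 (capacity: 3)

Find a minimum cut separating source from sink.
Min cut value = 15, edges: (0,1), (4,5)

Min cut value: 15
Partition: S = [0, 3, 4], T = [1, 2, 5]
Cut edges: (0,1), (4,5)

By max-flow min-cut theorem, max flow = min cut = 15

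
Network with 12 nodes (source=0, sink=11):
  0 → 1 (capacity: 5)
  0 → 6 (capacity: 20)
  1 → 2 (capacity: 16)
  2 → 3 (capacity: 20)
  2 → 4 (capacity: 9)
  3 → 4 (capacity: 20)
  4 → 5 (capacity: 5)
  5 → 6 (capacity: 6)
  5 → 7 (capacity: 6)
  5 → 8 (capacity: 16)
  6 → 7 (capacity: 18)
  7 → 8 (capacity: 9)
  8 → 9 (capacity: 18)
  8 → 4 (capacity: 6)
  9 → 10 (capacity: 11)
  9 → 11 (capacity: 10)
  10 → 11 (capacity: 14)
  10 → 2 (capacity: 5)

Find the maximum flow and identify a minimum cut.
Max flow = 14, Min cut edges: (4,5), (7,8)

Maximum flow: 14
Minimum cut: (4,5), (7,8)
Partition: S = [0, 1, 2, 3, 4, 6, 7], T = [5, 8, 9, 10, 11]

Max-flow min-cut theorem verified: both equal 14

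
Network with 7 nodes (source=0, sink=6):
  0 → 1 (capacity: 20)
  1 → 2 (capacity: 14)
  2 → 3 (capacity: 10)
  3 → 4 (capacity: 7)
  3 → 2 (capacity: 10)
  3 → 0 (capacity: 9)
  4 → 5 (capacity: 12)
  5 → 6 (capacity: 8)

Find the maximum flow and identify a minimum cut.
Max flow = 7, Min cut edges: (3,4)

Maximum flow: 7
Minimum cut: (3,4)
Partition: S = [0, 1, 2, 3], T = [4, 5, 6]

Max-flow min-cut theorem verified: both equal 7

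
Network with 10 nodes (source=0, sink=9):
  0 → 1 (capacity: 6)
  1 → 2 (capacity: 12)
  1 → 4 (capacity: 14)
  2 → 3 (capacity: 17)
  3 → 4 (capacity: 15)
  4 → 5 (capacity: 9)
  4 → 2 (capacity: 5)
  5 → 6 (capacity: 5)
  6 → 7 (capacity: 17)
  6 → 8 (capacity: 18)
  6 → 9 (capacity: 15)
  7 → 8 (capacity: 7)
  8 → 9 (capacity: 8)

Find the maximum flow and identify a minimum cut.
Max flow = 5, Min cut edges: (5,6)

Maximum flow: 5
Minimum cut: (5,6)
Partition: S = [0, 1, 2, 3, 4, 5], T = [6, 7, 8, 9]

Max-flow min-cut theorem verified: both equal 5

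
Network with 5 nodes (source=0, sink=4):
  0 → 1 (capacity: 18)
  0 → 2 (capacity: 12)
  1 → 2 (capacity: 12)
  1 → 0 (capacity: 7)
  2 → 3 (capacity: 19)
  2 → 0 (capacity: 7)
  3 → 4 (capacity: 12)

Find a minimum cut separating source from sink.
Min cut value = 12, edges: (3,4)

Min cut value: 12
Partition: S = [0, 1, 2, 3], T = [4]
Cut edges: (3,4)

By max-flow min-cut theorem, max flow = min cut = 12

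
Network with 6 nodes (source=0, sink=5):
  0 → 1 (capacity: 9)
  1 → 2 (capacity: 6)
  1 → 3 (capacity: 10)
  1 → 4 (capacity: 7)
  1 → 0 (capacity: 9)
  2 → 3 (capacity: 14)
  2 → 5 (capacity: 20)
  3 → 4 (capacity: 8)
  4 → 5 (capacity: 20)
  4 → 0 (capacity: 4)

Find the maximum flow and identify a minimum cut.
Max flow = 9, Min cut edges: (0,1)

Maximum flow: 9
Minimum cut: (0,1)
Partition: S = [0], T = [1, 2, 3, 4, 5]

Max-flow min-cut theorem verified: both equal 9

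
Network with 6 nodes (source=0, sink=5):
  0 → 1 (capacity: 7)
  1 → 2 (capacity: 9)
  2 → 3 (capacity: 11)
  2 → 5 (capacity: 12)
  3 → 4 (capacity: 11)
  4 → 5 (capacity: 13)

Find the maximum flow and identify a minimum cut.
Max flow = 7, Min cut edges: (0,1)

Maximum flow: 7
Minimum cut: (0,1)
Partition: S = [0], T = [1, 2, 3, 4, 5]

Max-flow min-cut theorem verified: both equal 7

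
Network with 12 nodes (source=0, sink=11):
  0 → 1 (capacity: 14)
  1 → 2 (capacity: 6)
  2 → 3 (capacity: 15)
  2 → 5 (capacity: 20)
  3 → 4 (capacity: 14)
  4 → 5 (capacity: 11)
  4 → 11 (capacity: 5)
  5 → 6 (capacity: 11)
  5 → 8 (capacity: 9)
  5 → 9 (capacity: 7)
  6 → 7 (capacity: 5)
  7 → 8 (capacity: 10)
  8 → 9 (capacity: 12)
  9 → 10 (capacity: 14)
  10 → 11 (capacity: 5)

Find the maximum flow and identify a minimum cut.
Max flow = 6, Min cut edges: (1,2)

Maximum flow: 6
Minimum cut: (1,2)
Partition: S = [0, 1], T = [2, 3, 4, 5, 6, 7, 8, 9, 10, 11]

Max-flow min-cut theorem verified: both equal 6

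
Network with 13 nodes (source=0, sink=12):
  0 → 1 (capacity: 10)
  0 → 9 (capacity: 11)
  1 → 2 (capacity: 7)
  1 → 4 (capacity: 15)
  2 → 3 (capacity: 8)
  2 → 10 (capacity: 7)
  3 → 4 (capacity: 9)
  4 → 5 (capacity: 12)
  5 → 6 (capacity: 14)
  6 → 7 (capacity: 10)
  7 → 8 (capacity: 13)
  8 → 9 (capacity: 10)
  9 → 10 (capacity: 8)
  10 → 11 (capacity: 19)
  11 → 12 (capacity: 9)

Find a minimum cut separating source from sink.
Min cut value = 9, edges: (11,12)

Min cut value: 9
Partition: S = [0, 1, 2, 3, 4, 5, 6, 7, 8, 9, 10, 11], T = [12]
Cut edges: (11,12)

By max-flow min-cut theorem, max flow = min cut = 9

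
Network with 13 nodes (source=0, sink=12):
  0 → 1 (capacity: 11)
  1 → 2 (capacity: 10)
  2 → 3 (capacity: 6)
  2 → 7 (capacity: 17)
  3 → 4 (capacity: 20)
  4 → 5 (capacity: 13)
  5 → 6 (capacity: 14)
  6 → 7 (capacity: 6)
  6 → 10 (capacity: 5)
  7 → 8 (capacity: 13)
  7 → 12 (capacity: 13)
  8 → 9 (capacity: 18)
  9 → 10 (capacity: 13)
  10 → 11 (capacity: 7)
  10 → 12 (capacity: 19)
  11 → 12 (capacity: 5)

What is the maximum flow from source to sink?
Maximum flow = 10

Max flow: 10

Flow assignment:
  0 → 1: 10/11
  1 → 2: 10/10
  2 → 7: 10/17
  7 → 12: 10/13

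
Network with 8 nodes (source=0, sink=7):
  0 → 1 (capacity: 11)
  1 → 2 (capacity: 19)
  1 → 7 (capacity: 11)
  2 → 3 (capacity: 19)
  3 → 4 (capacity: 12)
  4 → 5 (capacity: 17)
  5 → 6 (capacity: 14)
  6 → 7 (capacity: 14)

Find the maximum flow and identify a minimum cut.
Max flow = 11, Min cut edges: (0,1)

Maximum flow: 11
Minimum cut: (0,1)
Partition: S = [0], T = [1, 2, 3, 4, 5, 6, 7]

Max-flow min-cut theorem verified: both equal 11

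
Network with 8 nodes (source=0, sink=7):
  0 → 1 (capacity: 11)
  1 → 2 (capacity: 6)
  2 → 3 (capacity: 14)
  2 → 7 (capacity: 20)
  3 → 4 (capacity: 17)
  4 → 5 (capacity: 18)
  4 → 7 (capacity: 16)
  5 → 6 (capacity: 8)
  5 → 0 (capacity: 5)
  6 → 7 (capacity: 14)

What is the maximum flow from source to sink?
Maximum flow = 6

Max flow: 6

Flow assignment:
  0 → 1: 6/11
  1 → 2: 6/6
  2 → 7: 6/20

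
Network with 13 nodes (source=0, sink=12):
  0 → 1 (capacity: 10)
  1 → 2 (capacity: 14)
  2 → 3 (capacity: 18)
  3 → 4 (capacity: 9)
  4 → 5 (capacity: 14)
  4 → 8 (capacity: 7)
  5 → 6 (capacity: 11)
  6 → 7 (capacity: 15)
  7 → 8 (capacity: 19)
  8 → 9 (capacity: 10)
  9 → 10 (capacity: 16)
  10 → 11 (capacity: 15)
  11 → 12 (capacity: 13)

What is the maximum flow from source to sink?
Maximum flow = 9

Max flow: 9

Flow assignment:
  0 → 1: 9/10
  1 → 2: 9/14
  2 → 3: 9/18
  3 → 4: 9/9
  4 → 5: 2/14
  4 → 8: 7/7
  5 → 6: 2/11
  6 → 7: 2/15
  7 → 8: 2/19
  8 → 9: 9/10
  9 → 10: 9/16
  10 → 11: 9/15
  11 → 12: 9/13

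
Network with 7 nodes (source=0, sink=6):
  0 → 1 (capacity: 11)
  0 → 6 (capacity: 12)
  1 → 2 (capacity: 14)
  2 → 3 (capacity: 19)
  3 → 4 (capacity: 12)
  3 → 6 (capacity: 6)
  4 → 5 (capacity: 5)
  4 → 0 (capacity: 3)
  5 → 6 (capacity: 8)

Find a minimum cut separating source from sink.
Min cut value = 23, edges: (0,6), (3,6), (4,5)

Min cut value: 23
Partition: S = [0, 1, 2, 3, 4], T = [5, 6]
Cut edges: (0,6), (3,6), (4,5)

By max-flow min-cut theorem, max flow = min cut = 23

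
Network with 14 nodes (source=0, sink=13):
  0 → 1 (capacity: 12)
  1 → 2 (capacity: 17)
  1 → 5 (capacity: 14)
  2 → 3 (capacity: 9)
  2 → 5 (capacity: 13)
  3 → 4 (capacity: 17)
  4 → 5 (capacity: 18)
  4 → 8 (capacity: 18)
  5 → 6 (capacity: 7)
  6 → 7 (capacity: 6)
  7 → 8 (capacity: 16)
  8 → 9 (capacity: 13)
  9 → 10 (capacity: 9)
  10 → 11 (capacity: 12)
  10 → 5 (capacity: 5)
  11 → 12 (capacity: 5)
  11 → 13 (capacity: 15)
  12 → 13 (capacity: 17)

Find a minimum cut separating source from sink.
Min cut value = 9, edges: (9,10)

Min cut value: 9
Partition: S = [0, 1, 2, 3, 4, 5, 6, 7, 8, 9], T = [10, 11, 12, 13]
Cut edges: (9,10)

By max-flow min-cut theorem, max flow = min cut = 9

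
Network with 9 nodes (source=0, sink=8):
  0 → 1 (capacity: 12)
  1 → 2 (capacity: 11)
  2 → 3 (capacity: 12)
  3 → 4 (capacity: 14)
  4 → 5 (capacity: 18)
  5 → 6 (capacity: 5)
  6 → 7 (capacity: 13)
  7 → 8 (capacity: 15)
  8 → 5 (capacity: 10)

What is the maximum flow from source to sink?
Maximum flow = 5

Max flow: 5

Flow assignment:
  0 → 1: 5/12
  1 → 2: 5/11
  2 → 3: 5/12
  3 → 4: 5/14
  4 → 5: 5/18
  5 → 6: 5/5
  6 → 7: 5/13
  7 → 8: 5/15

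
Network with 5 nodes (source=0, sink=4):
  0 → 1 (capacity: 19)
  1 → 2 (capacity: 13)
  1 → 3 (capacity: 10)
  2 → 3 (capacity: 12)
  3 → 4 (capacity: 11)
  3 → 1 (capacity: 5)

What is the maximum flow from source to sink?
Maximum flow = 11

Max flow: 11

Flow assignment:
  0 → 1: 11/19
  1 → 2: 1/13
  1 → 3: 10/10
  2 → 3: 1/12
  3 → 4: 11/11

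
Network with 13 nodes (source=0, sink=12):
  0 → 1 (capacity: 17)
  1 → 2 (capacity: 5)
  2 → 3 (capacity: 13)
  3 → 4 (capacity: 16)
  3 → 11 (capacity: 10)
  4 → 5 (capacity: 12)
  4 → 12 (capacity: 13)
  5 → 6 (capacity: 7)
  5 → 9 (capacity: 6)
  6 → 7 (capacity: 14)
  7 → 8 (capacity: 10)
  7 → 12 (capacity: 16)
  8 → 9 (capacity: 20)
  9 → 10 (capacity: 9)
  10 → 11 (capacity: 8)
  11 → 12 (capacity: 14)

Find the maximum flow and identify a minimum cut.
Max flow = 5, Min cut edges: (1,2)

Maximum flow: 5
Minimum cut: (1,2)
Partition: S = [0, 1], T = [2, 3, 4, 5, 6, 7, 8, 9, 10, 11, 12]

Max-flow min-cut theorem verified: both equal 5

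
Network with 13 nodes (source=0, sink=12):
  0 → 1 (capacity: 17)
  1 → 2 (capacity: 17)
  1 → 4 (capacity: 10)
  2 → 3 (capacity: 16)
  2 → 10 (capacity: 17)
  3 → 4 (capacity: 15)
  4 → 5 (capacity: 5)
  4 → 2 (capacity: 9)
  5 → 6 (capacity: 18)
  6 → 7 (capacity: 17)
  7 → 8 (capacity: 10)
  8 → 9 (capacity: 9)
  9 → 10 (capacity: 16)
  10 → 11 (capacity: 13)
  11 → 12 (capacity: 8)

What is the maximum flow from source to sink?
Maximum flow = 8

Max flow: 8

Flow assignment:
  0 → 1: 8/17
  1 → 2: 8/17
  2 → 10: 8/17
  10 → 11: 8/13
  11 → 12: 8/8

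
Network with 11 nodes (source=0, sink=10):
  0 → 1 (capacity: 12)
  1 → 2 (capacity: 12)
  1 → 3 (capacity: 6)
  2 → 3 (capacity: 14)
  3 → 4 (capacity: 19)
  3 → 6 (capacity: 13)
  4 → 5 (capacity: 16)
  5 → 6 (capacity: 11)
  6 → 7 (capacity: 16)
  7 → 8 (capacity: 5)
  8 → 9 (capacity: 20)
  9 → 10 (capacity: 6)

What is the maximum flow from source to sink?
Maximum flow = 5

Max flow: 5

Flow assignment:
  0 → 1: 5/12
  1 → 2: 5/12
  2 → 3: 5/14
  3 → 6: 5/13
  6 → 7: 5/16
  7 → 8: 5/5
  8 → 9: 5/20
  9 → 10: 5/6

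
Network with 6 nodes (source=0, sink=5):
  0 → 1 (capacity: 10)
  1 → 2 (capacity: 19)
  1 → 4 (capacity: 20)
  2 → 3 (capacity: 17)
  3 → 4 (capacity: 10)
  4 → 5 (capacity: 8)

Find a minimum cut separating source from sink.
Min cut value = 8, edges: (4,5)

Min cut value: 8
Partition: S = [0, 1, 2, 3, 4], T = [5]
Cut edges: (4,5)

By max-flow min-cut theorem, max flow = min cut = 8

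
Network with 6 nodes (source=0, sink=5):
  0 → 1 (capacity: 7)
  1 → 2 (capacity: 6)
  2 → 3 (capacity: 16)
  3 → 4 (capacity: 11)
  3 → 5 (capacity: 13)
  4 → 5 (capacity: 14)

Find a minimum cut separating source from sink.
Min cut value = 6, edges: (1,2)

Min cut value: 6
Partition: S = [0, 1], T = [2, 3, 4, 5]
Cut edges: (1,2)

By max-flow min-cut theorem, max flow = min cut = 6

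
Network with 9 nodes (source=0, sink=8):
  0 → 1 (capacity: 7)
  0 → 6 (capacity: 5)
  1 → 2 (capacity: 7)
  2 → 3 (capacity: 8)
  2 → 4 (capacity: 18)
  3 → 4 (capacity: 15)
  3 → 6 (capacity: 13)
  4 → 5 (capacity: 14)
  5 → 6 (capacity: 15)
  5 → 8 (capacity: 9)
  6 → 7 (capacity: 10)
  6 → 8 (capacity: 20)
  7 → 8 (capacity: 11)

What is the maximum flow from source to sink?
Maximum flow = 12

Max flow: 12

Flow assignment:
  0 → 1: 7/7
  0 → 6: 5/5
  1 → 2: 7/7
  2 → 3: 7/8
  3 → 6: 7/13
  6 → 8: 12/20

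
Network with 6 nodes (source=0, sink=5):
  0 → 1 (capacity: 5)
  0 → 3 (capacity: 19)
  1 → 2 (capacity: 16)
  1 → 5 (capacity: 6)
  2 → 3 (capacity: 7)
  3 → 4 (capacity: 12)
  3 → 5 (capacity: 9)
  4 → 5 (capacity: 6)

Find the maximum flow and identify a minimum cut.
Max flow = 20, Min cut edges: (0,1), (3,5), (4,5)

Maximum flow: 20
Minimum cut: (0,1), (3,5), (4,5)
Partition: S = [0, 2, 3, 4], T = [1, 5]

Max-flow min-cut theorem verified: both equal 20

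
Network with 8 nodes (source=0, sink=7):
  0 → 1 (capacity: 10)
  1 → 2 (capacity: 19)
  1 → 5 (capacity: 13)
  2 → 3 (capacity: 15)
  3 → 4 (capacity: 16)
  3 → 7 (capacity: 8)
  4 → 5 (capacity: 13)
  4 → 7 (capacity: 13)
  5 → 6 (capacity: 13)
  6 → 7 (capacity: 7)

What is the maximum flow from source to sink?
Maximum flow = 10

Max flow: 10

Flow assignment:
  0 → 1: 10/10
  1 → 2: 10/19
  2 → 3: 10/15
  3 → 4: 2/16
  3 → 7: 8/8
  4 → 7: 2/13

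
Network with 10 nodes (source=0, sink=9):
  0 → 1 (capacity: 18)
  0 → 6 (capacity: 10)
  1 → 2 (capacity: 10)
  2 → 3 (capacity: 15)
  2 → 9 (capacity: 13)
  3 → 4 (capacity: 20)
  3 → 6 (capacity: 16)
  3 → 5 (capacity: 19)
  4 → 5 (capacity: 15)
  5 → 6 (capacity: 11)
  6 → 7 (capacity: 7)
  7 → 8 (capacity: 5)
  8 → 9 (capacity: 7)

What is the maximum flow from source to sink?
Maximum flow = 15

Max flow: 15

Flow assignment:
  0 → 1: 10/18
  0 → 6: 5/10
  1 → 2: 10/10
  2 → 9: 10/13
  6 → 7: 5/7
  7 → 8: 5/5
  8 → 9: 5/7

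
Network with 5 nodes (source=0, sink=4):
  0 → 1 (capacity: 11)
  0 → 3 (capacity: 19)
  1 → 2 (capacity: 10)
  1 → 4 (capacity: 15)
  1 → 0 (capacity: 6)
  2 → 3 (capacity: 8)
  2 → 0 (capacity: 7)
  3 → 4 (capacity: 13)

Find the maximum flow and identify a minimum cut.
Max flow = 24, Min cut edges: (0,1), (3,4)

Maximum flow: 24
Minimum cut: (0,1), (3,4)
Partition: S = [0, 2, 3], T = [1, 4]

Max-flow min-cut theorem verified: both equal 24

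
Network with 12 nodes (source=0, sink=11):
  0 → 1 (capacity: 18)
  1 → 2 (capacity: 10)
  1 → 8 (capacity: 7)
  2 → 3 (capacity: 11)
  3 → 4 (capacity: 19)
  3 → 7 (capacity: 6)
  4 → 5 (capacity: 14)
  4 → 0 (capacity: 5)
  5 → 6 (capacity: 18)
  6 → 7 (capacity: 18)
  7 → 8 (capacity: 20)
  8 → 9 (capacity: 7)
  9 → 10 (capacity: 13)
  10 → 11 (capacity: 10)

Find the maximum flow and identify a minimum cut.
Max flow = 7, Min cut edges: (8,9)

Maximum flow: 7
Minimum cut: (8,9)
Partition: S = [0, 1, 2, 3, 4, 5, 6, 7, 8], T = [9, 10, 11]

Max-flow min-cut theorem verified: both equal 7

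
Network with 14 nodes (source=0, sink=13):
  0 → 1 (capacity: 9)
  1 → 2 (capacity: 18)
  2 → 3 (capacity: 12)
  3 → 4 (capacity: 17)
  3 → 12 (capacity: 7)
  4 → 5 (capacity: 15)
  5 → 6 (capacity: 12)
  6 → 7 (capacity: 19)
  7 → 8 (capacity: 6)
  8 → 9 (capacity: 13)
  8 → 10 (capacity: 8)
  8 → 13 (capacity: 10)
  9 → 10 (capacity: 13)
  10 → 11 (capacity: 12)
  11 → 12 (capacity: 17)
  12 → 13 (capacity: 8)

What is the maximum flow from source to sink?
Maximum flow = 9

Max flow: 9

Flow assignment:
  0 → 1: 9/9
  1 → 2: 9/18
  2 → 3: 9/12
  3 → 4: 2/17
  3 → 12: 7/7
  4 → 5: 2/15
  5 → 6: 2/12
  6 → 7: 2/19
  7 → 8: 2/6
  8 → 13: 2/10
  12 → 13: 7/8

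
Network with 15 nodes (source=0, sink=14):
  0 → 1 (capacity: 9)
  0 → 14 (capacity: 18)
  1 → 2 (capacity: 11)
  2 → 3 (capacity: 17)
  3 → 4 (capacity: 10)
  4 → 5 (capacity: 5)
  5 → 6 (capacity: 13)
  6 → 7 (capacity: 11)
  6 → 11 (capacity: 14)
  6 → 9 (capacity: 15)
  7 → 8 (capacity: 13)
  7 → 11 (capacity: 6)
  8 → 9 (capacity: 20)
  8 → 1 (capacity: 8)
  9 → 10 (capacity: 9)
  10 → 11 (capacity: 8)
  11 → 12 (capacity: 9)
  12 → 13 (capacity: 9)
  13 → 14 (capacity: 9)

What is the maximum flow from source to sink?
Maximum flow = 23

Max flow: 23

Flow assignment:
  0 → 1: 5/9
  0 → 14: 18/18
  1 → 2: 5/11
  2 → 3: 5/17
  3 → 4: 5/10
  4 → 5: 5/5
  5 → 6: 5/13
  6 → 11: 5/14
  11 → 12: 5/9
  12 → 13: 5/9
  13 → 14: 5/9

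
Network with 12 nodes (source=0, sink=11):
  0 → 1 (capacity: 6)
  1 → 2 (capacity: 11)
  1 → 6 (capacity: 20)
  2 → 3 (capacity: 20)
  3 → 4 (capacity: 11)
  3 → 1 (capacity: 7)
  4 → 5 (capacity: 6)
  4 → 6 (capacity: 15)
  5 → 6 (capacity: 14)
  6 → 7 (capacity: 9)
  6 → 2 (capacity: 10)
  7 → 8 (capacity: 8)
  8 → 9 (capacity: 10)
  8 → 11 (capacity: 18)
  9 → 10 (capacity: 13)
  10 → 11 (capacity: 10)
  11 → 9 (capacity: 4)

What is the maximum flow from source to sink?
Maximum flow = 6

Max flow: 6

Flow assignment:
  0 → 1: 6/6
  1 → 6: 6/20
  6 → 7: 6/9
  7 → 8: 6/8
  8 → 11: 6/18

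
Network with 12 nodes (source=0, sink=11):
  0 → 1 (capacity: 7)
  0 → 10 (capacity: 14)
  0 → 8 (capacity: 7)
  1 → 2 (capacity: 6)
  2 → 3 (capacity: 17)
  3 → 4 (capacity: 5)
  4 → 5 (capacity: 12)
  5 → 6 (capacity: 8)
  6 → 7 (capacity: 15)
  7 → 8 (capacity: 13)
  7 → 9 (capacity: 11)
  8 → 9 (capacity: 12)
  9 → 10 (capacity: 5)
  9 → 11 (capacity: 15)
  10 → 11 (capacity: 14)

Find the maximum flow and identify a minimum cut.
Max flow = 26, Min cut edges: (0,8), (3,4), (10,11)

Maximum flow: 26
Minimum cut: (0,8), (3,4), (10,11)
Partition: S = [0, 1, 2, 3, 10], T = [4, 5, 6, 7, 8, 9, 11]

Max-flow min-cut theorem verified: both equal 26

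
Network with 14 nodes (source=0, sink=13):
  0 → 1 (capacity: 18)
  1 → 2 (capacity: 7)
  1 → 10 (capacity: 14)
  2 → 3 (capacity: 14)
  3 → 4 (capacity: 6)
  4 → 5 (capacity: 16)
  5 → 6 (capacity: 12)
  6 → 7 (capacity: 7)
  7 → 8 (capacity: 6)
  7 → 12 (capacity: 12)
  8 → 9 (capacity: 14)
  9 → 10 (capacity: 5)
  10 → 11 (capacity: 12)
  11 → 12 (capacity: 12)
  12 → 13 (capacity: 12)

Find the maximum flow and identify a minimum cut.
Max flow = 12, Min cut edges: (12,13)

Maximum flow: 12
Minimum cut: (12,13)
Partition: S = [0, 1, 2, 3, 4, 5, 6, 7, 8, 9, 10, 11, 12], T = [13]

Max-flow min-cut theorem verified: both equal 12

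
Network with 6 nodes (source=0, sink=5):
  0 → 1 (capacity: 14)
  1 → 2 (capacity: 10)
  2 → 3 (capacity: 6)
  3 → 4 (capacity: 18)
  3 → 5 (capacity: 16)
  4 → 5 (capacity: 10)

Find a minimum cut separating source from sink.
Min cut value = 6, edges: (2,3)

Min cut value: 6
Partition: S = [0, 1, 2], T = [3, 4, 5]
Cut edges: (2,3)

By max-flow min-cut theorem, max flow = min cut = 6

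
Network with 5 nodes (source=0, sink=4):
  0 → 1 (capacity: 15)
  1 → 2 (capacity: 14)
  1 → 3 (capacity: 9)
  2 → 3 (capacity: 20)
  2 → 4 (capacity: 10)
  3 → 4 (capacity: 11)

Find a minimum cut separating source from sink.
Min cut value = 15, edges: (0,1)

Min cut value: 15
Partition: S = [0], T = [1, 2, 3, 4]
Cut edges: (0,1)

By max-flow min-cut theorem, max flow = min cut = 15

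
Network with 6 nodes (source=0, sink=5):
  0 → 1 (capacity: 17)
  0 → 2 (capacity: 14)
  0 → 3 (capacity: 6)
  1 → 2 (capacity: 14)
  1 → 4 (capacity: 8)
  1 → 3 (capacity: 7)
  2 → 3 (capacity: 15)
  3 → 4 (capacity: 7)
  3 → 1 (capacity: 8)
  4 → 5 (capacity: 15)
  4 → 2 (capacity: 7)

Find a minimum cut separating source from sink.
Min cut value = 15, edges: (4,5)

Min cut value: 15
Partition: S = [0, 1, 2, 3, 4], T = [5]
Cut edges: (4,5)

By max-flow min-cut theorem, max flow = min cut = 15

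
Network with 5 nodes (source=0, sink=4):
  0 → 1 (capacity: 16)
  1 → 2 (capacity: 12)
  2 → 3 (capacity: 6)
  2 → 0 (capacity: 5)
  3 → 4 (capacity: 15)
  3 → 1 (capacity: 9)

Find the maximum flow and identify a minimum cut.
Max flow = 6, Min cut edges: (2,3)

Maximum flow: 6
Minimum cut: (2,3)
Partition: S = [0, 1, 2], T = [3, 4]

Max-flow min-cut theorem verified: both equal 6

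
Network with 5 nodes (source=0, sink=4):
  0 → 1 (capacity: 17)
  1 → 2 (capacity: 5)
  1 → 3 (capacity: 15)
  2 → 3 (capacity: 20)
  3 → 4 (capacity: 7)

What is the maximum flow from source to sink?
Maximum flow = 7

Max flow: 7

Flow assignment:
  0 → 1: 7/17
  1 → 3: 7/15
  3 → 4: 7/7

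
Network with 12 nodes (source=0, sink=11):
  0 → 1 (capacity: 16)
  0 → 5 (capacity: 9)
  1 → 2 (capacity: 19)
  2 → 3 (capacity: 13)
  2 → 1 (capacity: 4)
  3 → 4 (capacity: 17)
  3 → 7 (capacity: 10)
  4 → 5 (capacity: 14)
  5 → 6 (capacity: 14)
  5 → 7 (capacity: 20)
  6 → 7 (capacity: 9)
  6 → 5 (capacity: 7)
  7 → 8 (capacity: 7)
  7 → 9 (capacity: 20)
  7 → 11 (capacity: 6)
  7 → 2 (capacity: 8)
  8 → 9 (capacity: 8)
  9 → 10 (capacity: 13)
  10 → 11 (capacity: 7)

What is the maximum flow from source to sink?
Maximum flow = 13

Max flow: 13

Flow assignment:
  0 → 1: 13/16
  1 → 2: 13/19
  2 → 3: 13/13
  3 → 4: 3/17
  3 → 7: 10/10
  4 → 5: 3/14
  5 → 7: 3/20
  7 → 9: 7/20
  7 → 11: 6/6
  9 → 10: 7/13
  10 → 11: 7/7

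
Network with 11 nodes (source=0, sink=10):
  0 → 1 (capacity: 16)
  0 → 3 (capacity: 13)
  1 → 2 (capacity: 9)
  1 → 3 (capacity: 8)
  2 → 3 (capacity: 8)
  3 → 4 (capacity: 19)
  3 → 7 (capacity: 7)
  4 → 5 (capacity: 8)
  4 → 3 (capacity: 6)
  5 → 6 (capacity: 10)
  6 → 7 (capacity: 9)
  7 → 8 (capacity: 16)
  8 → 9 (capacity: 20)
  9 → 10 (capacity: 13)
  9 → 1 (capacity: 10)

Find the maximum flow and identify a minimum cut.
Max flow = 13, Min cut edges: (9,10)

Maximum flow: 13
Minimum cut: (9,10)
Partition: S = [0, 1, 2, 3, 4, 5, 6, 7, 8, 9], T = [10]

Max-flow min-cut theorem verified: both equal 13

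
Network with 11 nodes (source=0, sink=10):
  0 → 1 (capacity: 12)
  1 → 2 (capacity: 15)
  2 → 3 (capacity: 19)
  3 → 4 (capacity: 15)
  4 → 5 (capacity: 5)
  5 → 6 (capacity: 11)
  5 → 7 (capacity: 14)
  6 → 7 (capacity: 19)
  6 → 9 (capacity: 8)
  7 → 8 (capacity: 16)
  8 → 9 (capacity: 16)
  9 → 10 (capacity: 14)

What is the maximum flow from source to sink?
Maximum flow = 5

Max flow: 5

Flow assignment:
  0 → 1: 5/12
  1 → 2: 5/15
  2 → 3: 5/19
  3 → 4: 5/15
  4 → 5: 5/5
  5 → 6: 5/11
  6 → 9: 5/8
  9 → 10: 5/14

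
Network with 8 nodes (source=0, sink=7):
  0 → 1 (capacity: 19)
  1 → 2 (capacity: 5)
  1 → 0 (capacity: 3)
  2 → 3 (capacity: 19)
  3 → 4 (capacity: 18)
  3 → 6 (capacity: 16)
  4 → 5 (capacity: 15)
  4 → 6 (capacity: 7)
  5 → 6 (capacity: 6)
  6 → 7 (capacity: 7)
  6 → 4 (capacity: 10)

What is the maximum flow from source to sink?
Maximum flow = 5

Max flow: 5

Flow assignment:
  0 → 1: 5/19
  1 → 2: 5/5
  2 → 3: 5/19
  3 → 6: 5/16
  6 → 7: 5/7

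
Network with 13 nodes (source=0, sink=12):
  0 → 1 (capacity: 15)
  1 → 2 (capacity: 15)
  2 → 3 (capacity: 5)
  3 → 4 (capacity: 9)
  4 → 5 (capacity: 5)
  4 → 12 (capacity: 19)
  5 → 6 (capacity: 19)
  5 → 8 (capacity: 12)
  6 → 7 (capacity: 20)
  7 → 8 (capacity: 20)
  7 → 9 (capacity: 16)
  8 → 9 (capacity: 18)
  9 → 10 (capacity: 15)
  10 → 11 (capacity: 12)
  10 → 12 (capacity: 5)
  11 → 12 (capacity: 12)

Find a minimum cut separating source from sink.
Min cut value = 5, edges: (2,3)

Min cut value: 5
Partition: S = [0, 1, 2], T = [3, 4, 5, 6, 7, 8, 9, 10, 11, 12]
Cut edges: (2,3)

By max-flow min-cut theorem, max flow = min cut = 5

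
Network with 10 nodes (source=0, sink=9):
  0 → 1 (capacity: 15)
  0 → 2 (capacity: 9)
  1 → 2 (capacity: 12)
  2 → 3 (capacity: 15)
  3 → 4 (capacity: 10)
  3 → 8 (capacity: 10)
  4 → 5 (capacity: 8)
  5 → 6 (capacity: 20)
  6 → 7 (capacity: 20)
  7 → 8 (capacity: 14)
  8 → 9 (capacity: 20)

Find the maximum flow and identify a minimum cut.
Max flow = 15, Min cut edges: (2,3)

Maximum flow: 15
Minimum cut: (2,3)
Partition: S = [0, 1, 2], T = [3, 4, 5, 6, 7, 8, 9]

Max-flow min-cut theorem verified: both equal 15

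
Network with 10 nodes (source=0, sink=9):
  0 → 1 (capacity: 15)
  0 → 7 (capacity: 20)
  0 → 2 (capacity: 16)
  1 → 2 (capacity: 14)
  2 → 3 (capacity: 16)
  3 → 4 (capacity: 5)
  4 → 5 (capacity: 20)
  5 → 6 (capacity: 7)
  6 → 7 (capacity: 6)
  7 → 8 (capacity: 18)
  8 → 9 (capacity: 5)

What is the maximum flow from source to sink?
Maximum flow = 5

Max flow: 5

Flow assignment:
  0 → 1: 5/15
  1 → 2: 5/14
  2 → 3: 5/16
  3 → 4: 5/5
  4 → 5: 5/20
  5 → 6: 5/7
  6 → 7: 5/6
  7 → 8: 5/18
  8 → 9: 5/5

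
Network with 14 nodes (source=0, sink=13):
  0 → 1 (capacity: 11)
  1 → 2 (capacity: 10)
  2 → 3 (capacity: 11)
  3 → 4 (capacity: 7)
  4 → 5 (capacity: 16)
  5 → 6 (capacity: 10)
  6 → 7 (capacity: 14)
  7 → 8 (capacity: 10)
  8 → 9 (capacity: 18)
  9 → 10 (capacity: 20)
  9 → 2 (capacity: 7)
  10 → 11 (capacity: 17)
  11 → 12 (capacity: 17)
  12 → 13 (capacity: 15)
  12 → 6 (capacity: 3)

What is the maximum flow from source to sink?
Maximum flow = 7

Max flow: 7

Flow assignment:
  0 → 1: 7/11
  1 → 2: 7/10
  2 → 3: 7/11
  3 → 4: 7/7
  4 → 5: 7/16
  5 → 6: 7/10
  6 → 7: 7/14
  7 → 8: 7/10
  8 → 9: 7/18
  9 → 10: 7/20
  10 → 11: 7/17
  11 → 12: 7/17
  12 → 13: 7/15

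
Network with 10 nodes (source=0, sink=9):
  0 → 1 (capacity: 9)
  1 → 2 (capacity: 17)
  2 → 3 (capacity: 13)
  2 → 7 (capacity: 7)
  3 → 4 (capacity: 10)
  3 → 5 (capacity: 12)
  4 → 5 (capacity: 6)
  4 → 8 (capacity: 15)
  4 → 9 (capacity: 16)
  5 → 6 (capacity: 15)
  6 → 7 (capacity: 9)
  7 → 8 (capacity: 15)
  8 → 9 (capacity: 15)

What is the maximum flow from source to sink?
Maximum flow = 9

Max flow: 9

Flow assignment:
  0 → 1: 9/9
  1 → 2: 9/17
  2 → 3: 9/13
  3 → 4: 9/10
  4 → 9: 9/16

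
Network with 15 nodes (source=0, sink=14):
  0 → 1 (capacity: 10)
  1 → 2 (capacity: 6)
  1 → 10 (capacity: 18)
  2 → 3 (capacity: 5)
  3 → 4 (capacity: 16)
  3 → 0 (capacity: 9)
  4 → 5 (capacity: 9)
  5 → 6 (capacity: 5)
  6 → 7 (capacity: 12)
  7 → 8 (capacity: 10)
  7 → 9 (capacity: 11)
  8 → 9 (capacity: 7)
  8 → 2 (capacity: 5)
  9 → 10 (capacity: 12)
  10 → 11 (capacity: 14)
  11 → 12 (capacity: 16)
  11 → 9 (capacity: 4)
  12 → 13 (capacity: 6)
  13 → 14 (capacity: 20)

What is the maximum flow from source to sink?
Maximum flow = 6

Max flow: 6

Flow assignment:
  0 → 1: 6/10
  1 → 10: 6/18
  10 → 11: 6/14
  11 → 12: 6/16
  12 → 13: 6/6
  13 → 14: 6/20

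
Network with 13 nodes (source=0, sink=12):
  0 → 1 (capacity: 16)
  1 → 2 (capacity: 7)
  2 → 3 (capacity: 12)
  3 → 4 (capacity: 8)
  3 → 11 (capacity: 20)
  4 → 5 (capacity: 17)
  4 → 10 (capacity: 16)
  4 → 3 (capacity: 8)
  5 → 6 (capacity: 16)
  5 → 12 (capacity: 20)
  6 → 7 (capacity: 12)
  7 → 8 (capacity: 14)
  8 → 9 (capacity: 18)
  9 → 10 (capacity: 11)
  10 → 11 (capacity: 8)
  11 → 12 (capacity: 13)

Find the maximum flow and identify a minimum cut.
Max flow = 7, Min cut edges: (1,2)

Maximum flow: 7
Minimum cut: (1,2)
Partition: S = [0, 1], T = [2, 3, 4, 5, 6, 7, 8, 9, 10, 11, 12]

Max-flow min-cut theorem verified: both equal 7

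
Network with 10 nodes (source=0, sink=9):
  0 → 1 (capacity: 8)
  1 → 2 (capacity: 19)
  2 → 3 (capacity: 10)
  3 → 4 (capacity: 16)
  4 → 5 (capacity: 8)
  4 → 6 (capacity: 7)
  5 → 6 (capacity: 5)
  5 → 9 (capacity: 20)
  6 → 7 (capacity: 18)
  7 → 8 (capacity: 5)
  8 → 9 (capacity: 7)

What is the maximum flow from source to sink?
Maximum flow = 8

Max flow: 8

Flow assignment:
  0 → 1: 8/8
  1 → 2: 8/19
  2 → 3: 8/10
  3 → 4: 8/16
  4 → 5: 8/8
  5 → 9: 8/20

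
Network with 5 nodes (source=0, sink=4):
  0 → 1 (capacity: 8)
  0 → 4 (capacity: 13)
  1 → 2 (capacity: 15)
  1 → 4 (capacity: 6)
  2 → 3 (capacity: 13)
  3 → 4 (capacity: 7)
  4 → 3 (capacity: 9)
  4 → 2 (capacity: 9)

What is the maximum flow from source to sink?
Maximum flow = 21

Max flow: 21

Flow assignment:
  0 → 1: 8/8
  0 → 4: 13/13
  1 → 2: 2/15
  1 → 4: 6/6
  2 → 3: 2/13
  3 → 4: 2/7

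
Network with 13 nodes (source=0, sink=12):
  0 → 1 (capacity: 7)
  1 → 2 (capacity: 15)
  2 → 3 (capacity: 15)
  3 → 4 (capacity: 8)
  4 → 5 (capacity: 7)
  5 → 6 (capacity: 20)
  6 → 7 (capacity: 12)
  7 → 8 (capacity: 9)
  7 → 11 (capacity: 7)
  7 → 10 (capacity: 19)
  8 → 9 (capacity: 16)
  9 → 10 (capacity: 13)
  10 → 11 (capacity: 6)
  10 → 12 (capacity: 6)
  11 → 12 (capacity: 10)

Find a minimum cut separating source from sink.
Min cut value = 7, edges: (4,5)

Min cut value: 7
Partition: S = [0, 1, 2, 3, 4], T = [5, 6, 7, 8, 9, 10, 11, 12]
Cut edges: (4,5)

By max-flow min-cut theorem, max flow = min cut = 7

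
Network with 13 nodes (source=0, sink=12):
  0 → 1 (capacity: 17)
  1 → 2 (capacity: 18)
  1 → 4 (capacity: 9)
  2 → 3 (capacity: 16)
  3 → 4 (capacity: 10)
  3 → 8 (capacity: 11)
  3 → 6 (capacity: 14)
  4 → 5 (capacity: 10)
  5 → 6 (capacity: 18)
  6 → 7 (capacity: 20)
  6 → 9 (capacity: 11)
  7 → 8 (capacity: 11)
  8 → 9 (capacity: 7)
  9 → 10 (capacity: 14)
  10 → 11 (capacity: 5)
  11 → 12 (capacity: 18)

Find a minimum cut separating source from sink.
Min cut value = 5, edges: (10,11)

Min cut value: 5
Partition: S = [0, 1, 2, 3, 4, 5, 6, 7, 8, 9, 10], T = [11, 12]
Cut edges: (10,11)

By max-flow min-cut theorem, max flow = min cut = 5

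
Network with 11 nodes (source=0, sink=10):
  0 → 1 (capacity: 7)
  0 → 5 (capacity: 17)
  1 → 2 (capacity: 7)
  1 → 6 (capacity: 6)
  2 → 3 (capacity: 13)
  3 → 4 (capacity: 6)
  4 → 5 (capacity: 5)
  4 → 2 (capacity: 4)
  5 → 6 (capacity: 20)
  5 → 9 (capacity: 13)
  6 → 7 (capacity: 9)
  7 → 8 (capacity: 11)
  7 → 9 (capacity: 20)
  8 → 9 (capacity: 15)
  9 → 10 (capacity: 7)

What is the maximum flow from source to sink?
Maximum flow = 7

Max flow: 7

Flow assignment:
  0 → 1: 7/7
  1 → 2: 1/7
  1 → 6: 6/6
  2 → 3: 1/13
  3 → 4: 1/6
  4 → 5: 1/5
  5 → 6: 1/20
  6 → 7: 7/9
  7 → 9: 7/20
  9 → 10: 7/7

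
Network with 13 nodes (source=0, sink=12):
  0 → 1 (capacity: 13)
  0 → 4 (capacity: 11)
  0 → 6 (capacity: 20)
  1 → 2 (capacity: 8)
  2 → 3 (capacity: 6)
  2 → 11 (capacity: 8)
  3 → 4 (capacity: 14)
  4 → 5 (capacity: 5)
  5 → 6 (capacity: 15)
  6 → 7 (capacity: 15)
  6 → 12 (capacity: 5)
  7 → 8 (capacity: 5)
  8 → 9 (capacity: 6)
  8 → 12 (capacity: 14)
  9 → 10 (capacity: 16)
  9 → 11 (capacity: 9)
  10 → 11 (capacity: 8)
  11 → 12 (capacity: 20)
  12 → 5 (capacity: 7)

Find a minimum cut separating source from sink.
Min cut value = 18, edges: (2,11), (6,12), (7,8)

Min cut value: 18
Partition: S = [0, 1, 2, 3, 4, 5, 6, 7], T = [8, 9, 10, 11, 12]
Cut edges: (2,11), (6,12), (7,8)

By max-flow min-cut theorem, max flow = min cut = 18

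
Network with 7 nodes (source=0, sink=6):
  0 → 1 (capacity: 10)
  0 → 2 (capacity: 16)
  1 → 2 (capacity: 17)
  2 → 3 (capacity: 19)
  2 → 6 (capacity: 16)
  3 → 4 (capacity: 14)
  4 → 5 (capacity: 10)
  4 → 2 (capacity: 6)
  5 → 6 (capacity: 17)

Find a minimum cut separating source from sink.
Min cut value = 26, edges: (2,6), (4,5)

Min cut value: 26
Partition: S = [0, 1, 2, 3, 4], T = [5, 6]
Cut edges: (2,6), (4,5)

By max-flow min-cut theorem, max flow = min cut = 26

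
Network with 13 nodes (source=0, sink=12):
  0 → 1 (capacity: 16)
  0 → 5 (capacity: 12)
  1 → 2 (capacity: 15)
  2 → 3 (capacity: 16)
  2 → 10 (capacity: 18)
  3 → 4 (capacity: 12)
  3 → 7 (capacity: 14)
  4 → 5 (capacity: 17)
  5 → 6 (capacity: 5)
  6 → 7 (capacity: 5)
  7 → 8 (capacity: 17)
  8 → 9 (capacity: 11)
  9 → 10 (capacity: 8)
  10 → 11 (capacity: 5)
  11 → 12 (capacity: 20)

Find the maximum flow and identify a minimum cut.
Max flow = 5, Min cut edges: (10,11)

Maximum flow: 5
Minimum cut: (10,11)
Partition: S = [0, 1, 2, 3, 4, 5, 6, 7, 8, 9, 10], T = [11, 12]

Max-flow min-cut theorem verified: both equal 5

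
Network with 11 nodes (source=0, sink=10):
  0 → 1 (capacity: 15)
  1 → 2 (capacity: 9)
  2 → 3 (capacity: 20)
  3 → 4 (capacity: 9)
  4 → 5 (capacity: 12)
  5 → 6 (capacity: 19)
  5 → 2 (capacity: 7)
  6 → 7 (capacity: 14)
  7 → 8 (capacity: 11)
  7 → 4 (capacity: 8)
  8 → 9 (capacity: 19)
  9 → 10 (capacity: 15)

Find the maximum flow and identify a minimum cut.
Max flow = 9, Min cut edges: (3,4)

Maximum flow: 9
Minimum cut: (3,4)
Partition: S = [0, 1, 2, 3], T = [4, 5, 6, 7, 8, 9, 10]

Max-flow min-cut theorem verified: both equal 9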